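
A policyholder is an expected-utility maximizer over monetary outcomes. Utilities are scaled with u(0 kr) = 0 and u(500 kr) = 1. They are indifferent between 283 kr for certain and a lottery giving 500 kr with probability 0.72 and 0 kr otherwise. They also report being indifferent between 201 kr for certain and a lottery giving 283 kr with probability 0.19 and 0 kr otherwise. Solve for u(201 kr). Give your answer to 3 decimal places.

0.137

First, u(283 kr) = 0.72·u(500 kr) + 0.28·u(0 kr) = 0.72.
The second indifference gives u(201 kr) = 0.19·u(283 kr) + 0.81·u(0 kr) = 0.19·0.72 + 0.81·0.00 = 0.1368.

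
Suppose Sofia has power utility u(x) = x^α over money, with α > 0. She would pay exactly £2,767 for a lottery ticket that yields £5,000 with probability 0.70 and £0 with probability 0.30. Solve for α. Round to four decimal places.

EU(lottery) = 0.70·5000^α + 0.30·0 = 0.70·5000^α.
Equating: 2767^α = 0.70·5000^α, i.e. 0.5534^α = 0.70.
Taking logs: α·ln(2767/5000) = ln(0.70), so α = -0.3566749 / -0.5916742 ≈ 0.6028.

α ≈ 0.6028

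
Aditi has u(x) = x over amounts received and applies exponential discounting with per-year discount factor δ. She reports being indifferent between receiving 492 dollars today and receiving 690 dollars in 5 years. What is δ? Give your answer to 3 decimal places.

δ ≈ 0.935

The payoff in 5 years is discounted by δ^5, so u(492) = δ^5·u(690) and δ^5 = u(492)/u(690).
With u(x) = x: δ^5 = 492/690 = 0.71304.
Hence δ = (0.71304)^(1/5) = 0.93459.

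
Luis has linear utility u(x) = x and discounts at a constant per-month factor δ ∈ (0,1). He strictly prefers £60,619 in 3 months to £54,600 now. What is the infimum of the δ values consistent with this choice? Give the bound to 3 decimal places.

δ > 0.966

Comparing present values: 54600 < δ^3·60619.
Dividing by 60619: δ^3 > 0.90071. Both sides are positive, so the cube root keeps the direction.
δ > 0.90071^(1/3) = 0.966.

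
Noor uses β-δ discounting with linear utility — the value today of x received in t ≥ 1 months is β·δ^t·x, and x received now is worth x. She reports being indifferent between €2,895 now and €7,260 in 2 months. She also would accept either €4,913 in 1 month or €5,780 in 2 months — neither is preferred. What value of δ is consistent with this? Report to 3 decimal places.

δ ≈ 0.850

Both payoffs in the second observation are in the future, so β drops out: δ^1·4913 = δ^2·5780 ⇒ δ = 4913/5780 = 0.85000.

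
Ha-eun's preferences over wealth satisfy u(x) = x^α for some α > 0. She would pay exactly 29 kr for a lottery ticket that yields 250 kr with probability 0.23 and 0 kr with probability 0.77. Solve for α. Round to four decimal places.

EU(lottery) = 0.23·250^α + 0.77·0 = 0.23·250^α.
Setting u(29) equal to that: 29^α = 0.23·250^α ⇒ (29/250)^α = 0.23.
α = ln(0.23) / ln(29/250) = -1.4696760/-2.1541651 ≈ 0.6822.

α ≈ 0.6822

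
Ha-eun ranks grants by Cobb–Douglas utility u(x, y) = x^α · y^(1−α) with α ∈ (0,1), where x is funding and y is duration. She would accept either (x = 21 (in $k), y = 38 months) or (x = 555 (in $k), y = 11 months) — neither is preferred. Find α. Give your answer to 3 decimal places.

α ≈ 0.275

Set the two utilities equal: 21^α·38^(1−α) = 555^α·11^(1−α).
Rearrange to (21/555)^α = (11/38)^(1−α) and take logs: α·-3.274446 = (1−α)·-1.239691.
With A = -3.274446 and B = -1.239691: α·A = (1−α)·B, so α = B/(A+B) = -1.239691/-4.514137 ≈ 0.275.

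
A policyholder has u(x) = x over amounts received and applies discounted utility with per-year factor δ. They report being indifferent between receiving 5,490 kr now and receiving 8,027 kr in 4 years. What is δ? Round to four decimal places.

Indifference means u(5490) = δ^4 · u(8027), so δ^4 = u(5490)/u(8027).
With u(x) = x: δ^4 = 5490/8027 = 0.68394.
Taking the 4th root: δ = 0.68394^(1/4) ≈ 0.9094.

δ ≈ 0.9094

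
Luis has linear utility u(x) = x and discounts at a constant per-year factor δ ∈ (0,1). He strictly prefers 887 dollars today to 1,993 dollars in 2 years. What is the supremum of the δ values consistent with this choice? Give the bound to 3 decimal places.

δ < 0.667

Comparing present values: 887 > δ^2·1993.
Dividing by 1993: δ^2 < 0.44506. Both sides are positive, so the square root keeps the direction.
δ < 0.44506^(1/2) = 0.667.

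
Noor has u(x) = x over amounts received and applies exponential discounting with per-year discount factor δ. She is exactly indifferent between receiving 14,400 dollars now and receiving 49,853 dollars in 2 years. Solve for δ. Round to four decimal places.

δ ≈ 0.5374

Equating discounted utilities: u(14400) = δ^2·u(49853) ⇒ δ^2 = u(14400)/u(49853).
With u(x) = x: δ^2 = 14400/49853 = 0.28885.
Taking the square root: δ = 0.28885^(1/2) ≈ 0.5374.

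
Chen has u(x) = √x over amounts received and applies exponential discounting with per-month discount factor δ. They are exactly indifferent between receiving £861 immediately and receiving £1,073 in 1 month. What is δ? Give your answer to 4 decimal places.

Indifference means u(861) = δ · u(1073), so δ = u(861)/u(1073).
Since u(x) = √x, δ = √(861/1073) = 0.89578.

δ ≈ 0.8958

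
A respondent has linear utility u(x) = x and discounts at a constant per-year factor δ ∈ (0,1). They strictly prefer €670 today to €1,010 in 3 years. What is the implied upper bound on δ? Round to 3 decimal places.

Comparing present values: 670 > δ^3·1010.
Dividing by 1010: δ^3 < 0.66337. Both sides are positive, so the cube root keeps the direction.
δ < 0.66337^(1/3) = 0.872.

δ < 0.872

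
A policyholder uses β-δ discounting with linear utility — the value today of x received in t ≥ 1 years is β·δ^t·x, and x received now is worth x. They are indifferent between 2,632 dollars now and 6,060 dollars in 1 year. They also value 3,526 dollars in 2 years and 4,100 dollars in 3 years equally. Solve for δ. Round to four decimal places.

δ ≈ 0.8600

The second indifference involves only future payoffs, so β cancels: β·δ^2·3526 = β·δ^3·4100, giving δ = 3526/4100 = 0.86000.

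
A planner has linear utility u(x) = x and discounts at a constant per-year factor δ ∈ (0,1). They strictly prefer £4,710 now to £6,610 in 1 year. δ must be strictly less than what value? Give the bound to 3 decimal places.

δ < 0.713

Comparing present values: 4710 > δ·6610.
So δ < 4710/6610 = 0.71256.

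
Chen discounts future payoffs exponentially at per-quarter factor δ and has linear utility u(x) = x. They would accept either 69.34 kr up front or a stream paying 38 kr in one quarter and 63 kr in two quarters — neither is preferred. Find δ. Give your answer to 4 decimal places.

The stream is worth 38δ + 63δ² today, so 38δ + 63δ² = 69.34.
Rearranged: 63δ² + 38δ − 69.34 = 0.
δ = (−38 + √(38² + 4·63·69.34)) / (2·63) = (−38 + √18917.68) / 126 ≈ 0.7900.

δ ≈ 0.7900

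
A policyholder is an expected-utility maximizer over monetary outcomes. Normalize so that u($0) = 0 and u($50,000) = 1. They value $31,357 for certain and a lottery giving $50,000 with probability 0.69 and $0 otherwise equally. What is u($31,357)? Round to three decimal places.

0.690

The indifference gives u($31,357) = 0.69·u($50,000) + 0.31·u($0) = 0.69·1 + 0.31·0 = 0.69.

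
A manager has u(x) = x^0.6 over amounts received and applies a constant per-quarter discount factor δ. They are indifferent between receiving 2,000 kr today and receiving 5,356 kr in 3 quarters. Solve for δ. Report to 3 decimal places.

δ ≈ 0.821

Indifference means u(2000) = δ^3 · u(5356), so δ^3 = u(2000)/u(5356).
With u(x) = x^0.6: δ^3 = 2000^0.6/5356^0.6 = (2000/5356)^0.6 = 0.55375.
Hence δ = (0.55375)^(1/3) = 0.82118.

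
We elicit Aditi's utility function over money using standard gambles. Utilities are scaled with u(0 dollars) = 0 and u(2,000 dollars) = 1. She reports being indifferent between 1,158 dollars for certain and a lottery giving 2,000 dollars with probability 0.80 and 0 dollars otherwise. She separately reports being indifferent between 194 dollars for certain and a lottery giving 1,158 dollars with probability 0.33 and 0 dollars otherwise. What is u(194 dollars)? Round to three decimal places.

First, u(1,158 dollars) = 0.80·u(2,000 dollars) + 0.20·u(0 dollars) = 0.80.
Then u(194 dollars) = 0.33·u(1,158 dollars) + 0.67·u(0 dollars) = 0.33·0.80 + 0.67·0.00 = 0.2640.

0.264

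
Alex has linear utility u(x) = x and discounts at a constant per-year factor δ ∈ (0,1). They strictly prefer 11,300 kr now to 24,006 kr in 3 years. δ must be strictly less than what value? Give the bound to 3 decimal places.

Comparing present values: 11300 > δ^3·24006.
Hence δ^3 < 11300/24006 = 0.47072, and x ↦ x^(1/3) is increasing on (0,∞).
δ < (11300/24006)^(1/3) ≈ 0.778.

δ < 0.778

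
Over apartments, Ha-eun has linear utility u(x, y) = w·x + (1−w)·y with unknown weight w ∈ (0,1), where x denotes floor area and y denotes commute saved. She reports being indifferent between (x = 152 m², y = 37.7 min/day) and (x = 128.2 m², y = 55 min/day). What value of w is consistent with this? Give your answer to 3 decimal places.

Equating utilities: w·152 + (1−w)·37.7 = w·128.2 + (1−w)·55.
Rearranging, 23.8·w − 17.3·(1−w) = 0.
The marginal rate of substitution is 17.3/23.8, so w = 17.3/(23.8+17.3) = 0.421.

w = 0.421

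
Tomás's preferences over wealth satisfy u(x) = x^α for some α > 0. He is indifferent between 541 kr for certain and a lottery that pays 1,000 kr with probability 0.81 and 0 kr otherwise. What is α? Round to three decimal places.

The lottery's expected utility is 0.81·u(1000) + 0.19·u(0) = 0.81·1000^α (since u(0) = 0 for α > 0).
Indifference: 541^α = 0.81·1000^α, so (541/1000)^α = 0.81.
α = ln(0.81) / ln(541/1000) = -0.210721/-0.614336 ≈ 0.343.

α ≈ 0.343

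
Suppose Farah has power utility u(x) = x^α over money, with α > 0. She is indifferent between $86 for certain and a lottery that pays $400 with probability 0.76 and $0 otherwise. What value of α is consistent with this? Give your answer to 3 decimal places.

α ≈ 0.179

Since u(0) = 0, the lottery's EU is 0.76·400^α.
Setting u(86) equal to that: 86^α = 0.76·400^α ⇒ (86/400)^α = 0.76.
α = ln(0.76) / ln(86/400) = -0.274437/-1.537117 ≈ 0.179.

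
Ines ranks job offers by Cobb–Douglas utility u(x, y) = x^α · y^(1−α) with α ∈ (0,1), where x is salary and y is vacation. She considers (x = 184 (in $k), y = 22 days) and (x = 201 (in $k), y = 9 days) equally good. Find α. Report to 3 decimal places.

Indifference: 184^α · 22^(1−α) = 201^α · 9^(1−α).
Taking logs: α·ln 184 + (1−α)·ln 22 = α·ln 201 + (1−α)·ln 9, i.e. α·-0.088369 = (1−α)·-0.893818.
So α/(1−α) = (-0.893818)/(-0.088369) = 10.114610, and α = 10.114610/11.114610 ≈ 0.910.

α ≈ 0.910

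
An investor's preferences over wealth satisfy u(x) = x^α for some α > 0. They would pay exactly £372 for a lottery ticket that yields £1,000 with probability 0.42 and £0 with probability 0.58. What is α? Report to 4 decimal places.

α ≈ 0.8773

The lottery's expected utility is 0.42·u(1000) + 0.58·u(0) = 0.42·1000^α (since u(0) = 0 for α > 0).
Indifference: 372^α = 0.42·1000^α, so (372/1000)^α = 0.42.
Take logs: α = ln 0.42 / ln(372/1000) ≈ 0.877272.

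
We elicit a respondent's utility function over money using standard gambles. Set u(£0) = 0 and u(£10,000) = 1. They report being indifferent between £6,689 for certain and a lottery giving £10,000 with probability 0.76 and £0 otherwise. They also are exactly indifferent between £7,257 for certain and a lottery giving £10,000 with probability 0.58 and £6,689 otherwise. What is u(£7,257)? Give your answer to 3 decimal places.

0.899

The first gamble pins u(£6,689): it must equal 0.76·1 + 0.24·0 = 0.76.
The second indifference gives u(£7,257) = 0.58·u(£10,000) + 0.42·u(£6,689) = 0.58·1.00 + 0.42·0.76 = 0.8992.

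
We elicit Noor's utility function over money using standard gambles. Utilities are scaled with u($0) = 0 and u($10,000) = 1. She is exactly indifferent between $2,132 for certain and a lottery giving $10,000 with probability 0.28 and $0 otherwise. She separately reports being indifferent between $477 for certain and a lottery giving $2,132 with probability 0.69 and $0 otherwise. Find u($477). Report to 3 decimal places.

0.193

From the first indifference, u($2,132) = 0.28·u($10,000) + 0.72·u($0) = 0.28·1 + 0.72·0 = 0.28.
Chaining: u($477) = 0.69·0.28 + 0.31·0.00 = 0.1932.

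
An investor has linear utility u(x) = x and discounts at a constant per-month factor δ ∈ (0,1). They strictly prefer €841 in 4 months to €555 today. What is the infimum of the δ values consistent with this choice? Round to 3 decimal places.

The preference means 555 < δ^4·841.
So δ^4 > 555/841 = 0.65993; taking the 4th root of both positive sides preserves the inequality.
δ > (555/841)^(1/4) ≈ 0.901.

δ > 0.901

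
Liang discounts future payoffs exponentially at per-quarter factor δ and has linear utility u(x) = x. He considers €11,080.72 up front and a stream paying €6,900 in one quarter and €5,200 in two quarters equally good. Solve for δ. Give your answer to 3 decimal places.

δ ≈ 0.940

Equating present values: 11080.72 = 6900δ + 5200δ².
So 5200δ² + 6900δ − 11080.72 = 0.
δ = (−6900 + √(6900² + 4·5200·11080.72)) / (2·5200) = (−6900 + √278088976.00) / 10400 ≈ 0.940.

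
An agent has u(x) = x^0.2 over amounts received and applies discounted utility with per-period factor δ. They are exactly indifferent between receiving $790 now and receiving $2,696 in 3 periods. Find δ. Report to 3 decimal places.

δ ≈ 0.921

Equating discounted utilities: u(790) = δ^3·u(2696) ⇒ δ^3 = u(790)/u(2696).
With u(x) = x^0.2: δ^3 = 790^0.2/2696^0.2 = (790/2696)^0.2 = 0.78231.
Taking the cube root: δ = 0.78231^(1/3) ≈ 0.921.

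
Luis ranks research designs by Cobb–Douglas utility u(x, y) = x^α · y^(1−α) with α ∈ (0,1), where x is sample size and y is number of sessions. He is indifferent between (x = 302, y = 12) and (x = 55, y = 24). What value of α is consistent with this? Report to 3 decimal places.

Set the two utilities equal: 302^α·12^(1−α) = 55^α·24^(1−α).
(302/55)^α = (24/12)^(1−α); take logs: α·ln(302/55) = (1−α)·ln(24/12), i.e. α·1.703094 = (1−α)·0.693147.
Thus α·(2.396241) = 0.693147, so α = 0.693147/2.396241 ≈ 0.289.

α ≈ 0.289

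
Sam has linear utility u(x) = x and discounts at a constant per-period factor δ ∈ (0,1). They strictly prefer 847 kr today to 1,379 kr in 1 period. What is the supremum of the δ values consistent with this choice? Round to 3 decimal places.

δ < 0.614

Comparing present values: 847 > δ·1379.
Dividing through by 1379 gives δ < 0.61421.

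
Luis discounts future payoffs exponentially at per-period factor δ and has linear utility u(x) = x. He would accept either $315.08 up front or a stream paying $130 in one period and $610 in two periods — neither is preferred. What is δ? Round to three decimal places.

δ ≈ 0.620

The stream is worth 130δ + 610δ² today, so 130δ + 610δ² = 315.08.
So 610δ² + 130δ − 315.08 = 0.
The positive root is δ = [−130 + √(130² + 4·610·315.08)] / (2·610) = (−130 + 886.394)/1220 ≈ 0.620.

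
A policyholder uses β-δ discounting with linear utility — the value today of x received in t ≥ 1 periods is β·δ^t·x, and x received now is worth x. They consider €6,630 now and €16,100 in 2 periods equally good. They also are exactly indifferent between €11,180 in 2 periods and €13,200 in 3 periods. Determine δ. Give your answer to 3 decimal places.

δ ≈ 0.847

From the later pair, β·δ^2·11180 = β·δ^3·13200; dividing through, δ = 11180/13200 = 0.84697.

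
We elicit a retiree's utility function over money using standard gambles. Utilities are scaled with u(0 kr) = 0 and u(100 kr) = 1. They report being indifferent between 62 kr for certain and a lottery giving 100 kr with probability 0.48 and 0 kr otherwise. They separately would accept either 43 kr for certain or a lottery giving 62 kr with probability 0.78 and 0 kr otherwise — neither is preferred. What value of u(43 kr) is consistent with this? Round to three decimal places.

The first gamble pins u(62 kr): it must equal 0.48·1 + 0.52·0 = 0.48.
Then u(43 kr) = 0.78·u(62 kr) + 0.22·u(0 kr) = 0.78·0.48 + 0.22·0.00 = 0.3744.

0.374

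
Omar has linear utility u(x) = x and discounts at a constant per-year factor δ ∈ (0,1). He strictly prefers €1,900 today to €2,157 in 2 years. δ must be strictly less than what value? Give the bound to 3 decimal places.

δ < 0.939

Under u(x) = x this choice says 1900 > δ^2·2157.
Hence δ^2 < 1900/2157 = 0.88085, and x ↦ x^(1/2) is increasing on (0,∞).
δ < 0.88085^(1/2) = 0.939.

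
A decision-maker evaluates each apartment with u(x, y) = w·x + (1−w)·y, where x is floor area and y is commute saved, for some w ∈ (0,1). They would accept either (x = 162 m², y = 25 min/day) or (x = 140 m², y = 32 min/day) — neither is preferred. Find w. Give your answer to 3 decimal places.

w = 0.241

Equating utilities: w·162 + (1−w)·25 = w·140 + (1−w)·32.
w·(162−140) = (1−w)·(32−25), i.e. w·22 = (1−w)·7.
Hence w = 7/(22+7) = 7/29 = 0.241.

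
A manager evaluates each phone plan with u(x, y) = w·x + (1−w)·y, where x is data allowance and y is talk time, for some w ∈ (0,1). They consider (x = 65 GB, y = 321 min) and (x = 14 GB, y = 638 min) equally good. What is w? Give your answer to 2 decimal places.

w = 0.86

Equating utilities: w·65 + (1−w)·321 = w·14 + (1−w)·638.
w·(65−14) = (1−w)·(638−321), i.e. w·51 = (1−w)·317.
So w/(1−w) = 317/51 = 6.2157, giving w = 317/(51+317) = 0.86.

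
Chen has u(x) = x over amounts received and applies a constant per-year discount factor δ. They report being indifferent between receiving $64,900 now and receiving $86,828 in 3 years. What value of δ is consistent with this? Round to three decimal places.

δ ≈ 0.908

Indifference means u(64900) = δ^3 · u(86828), so δ^3 = u(64900)/u(86828).
With u(x) = x: δ^3 = 64900/86828 = 0.74745.
Taking the cube root: δ = 0.74745^(1/3) ≈ 0.908.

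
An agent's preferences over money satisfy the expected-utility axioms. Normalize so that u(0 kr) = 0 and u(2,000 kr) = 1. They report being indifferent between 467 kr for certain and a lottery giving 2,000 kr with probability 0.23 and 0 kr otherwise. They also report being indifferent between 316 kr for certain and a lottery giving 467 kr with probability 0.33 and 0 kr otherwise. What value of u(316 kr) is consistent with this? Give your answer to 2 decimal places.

From the first indifference, u(467 kr) = 0.23·u(2,000 kr) + 0.77·u(0 kr) = 0.23·1 + 0.77·0 = 0.23.
Then u(316 kr) = 0.33·u(467 kr) + 0.67·u(0 kr) = 0.33·0.23 + 0.67·0.00 = 0.0759.

0.08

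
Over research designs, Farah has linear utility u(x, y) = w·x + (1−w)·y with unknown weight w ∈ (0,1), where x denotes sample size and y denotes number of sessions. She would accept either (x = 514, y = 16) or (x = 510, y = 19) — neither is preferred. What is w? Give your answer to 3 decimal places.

Equating utilities: w·514 + (1−w)·16 = w·510 + (1−w)·19.
Rearranging, 4·w − 3·(1−w) = 0.
So w/(1−w) = 3/4 = 0.7500, giving w = 3/(4+3) = 0.429.

w = 0.429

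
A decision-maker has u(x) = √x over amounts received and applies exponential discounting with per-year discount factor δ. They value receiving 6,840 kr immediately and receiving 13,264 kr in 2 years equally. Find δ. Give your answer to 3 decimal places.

δ ≈ 0.847

Equating discounted utilities: u(6840) = δ^2·u(13264) ⇒ δ^2 = u(6840)/u(13264).
With u(x) = √x: δ^2 = √6840/√13264 = √(6840/13264) = 0.71811.
So δ = 0.71811^(1/2) ≈ 0.847.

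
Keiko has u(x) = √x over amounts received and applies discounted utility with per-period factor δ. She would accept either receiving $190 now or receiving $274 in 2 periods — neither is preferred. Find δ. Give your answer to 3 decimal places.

Indifference means u(190) = δ^2 · u(274), so δ^2 = u(190)/u(274).
With u(x) = √x: δ^2 = √190/√274 = √(190/274) = 0.83272.
Taking the square root: δ = 0.83272^(1/2) ≈ 0.913.

δ ≈ 0.913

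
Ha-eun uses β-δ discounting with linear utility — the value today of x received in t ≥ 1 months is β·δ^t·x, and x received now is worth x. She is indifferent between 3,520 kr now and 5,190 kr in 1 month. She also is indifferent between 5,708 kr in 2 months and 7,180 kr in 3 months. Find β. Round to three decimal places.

β ≈ 0.853

The second indifference involves only future payoffs, so β cancels: β·δ^2·5708 = β·δ^3·7180, giving δ = 5708/7180 = 0.79499.
Substituting δ into 3520 = β·δ·5190: β = 3520/(4125.978) ≈ 0.853.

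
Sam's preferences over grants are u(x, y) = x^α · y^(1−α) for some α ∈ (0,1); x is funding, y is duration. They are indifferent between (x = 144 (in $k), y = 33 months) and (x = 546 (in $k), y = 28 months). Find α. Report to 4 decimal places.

Set the two utilities equal: 144^α·33^(1−α) = 546^α·28^(1−α).
Rearrange to (144/546)^α = (28/33)^(1−α) and take logs: α·-1.3328057 = (1−α)·-0.1643031.
So α/(1−α) = (-0.1643031)/(-1.3328057) = 0.1232761, and α = 0.1232761/1.1232761 ≈ 0.1097.

α ≈ 0.1097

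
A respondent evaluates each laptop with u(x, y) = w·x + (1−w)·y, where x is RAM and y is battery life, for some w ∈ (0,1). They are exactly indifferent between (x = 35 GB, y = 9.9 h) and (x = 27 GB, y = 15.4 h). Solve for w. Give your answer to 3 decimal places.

w = 0.407

Indifference: w·35 + (1−w)·9.9 = w·27 + (1−w)·15.4.
w·(35−27) = (1−w)·(15.4−9.9), i.e. w·8 = (1−w)·5.5.
Hence w = 5.5/(8+5.5) = 5.5/13.5 = 0.407.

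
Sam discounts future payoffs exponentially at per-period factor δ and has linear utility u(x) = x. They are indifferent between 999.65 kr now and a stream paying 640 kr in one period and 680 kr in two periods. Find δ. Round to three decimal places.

δ ≈ 0.830

The stream is worth 640δ + 680δ² today, so 640δ + 680δ² = 999.65.
So 680δ² + 640δ − 999.65 = 0.
By the quadratic formula (taking the positive root), δ = (−640 + √3128648.00) / 1360 ≈ 0.830.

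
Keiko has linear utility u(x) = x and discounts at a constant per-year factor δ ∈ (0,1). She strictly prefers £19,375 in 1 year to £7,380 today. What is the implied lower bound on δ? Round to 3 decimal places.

Comparing present values: 7380 < δ·19375.
So δ > 7380/19375 = 0.38090.

δ > 0.381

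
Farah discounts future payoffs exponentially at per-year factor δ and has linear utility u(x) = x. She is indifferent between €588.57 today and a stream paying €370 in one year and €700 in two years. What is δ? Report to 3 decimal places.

δ ≈ 0.690

Present value of the stream is 370·δ + 700·δ². Indifference gives 370δ + 700δ² = 588.57.
That is, 700δ² + 370δ − 588.57 = 0, a quadratic in δ.
δ = (−370 + √(370² + 4·700·588.57)) / (2·700) = (−370 + √1784896.00) / 1400 ≈ 0.690.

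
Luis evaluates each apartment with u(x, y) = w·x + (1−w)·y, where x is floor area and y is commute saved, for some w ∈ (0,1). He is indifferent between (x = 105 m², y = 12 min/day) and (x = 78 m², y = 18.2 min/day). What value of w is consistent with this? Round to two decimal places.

w = 0.19

Indifference: w·105 + (1−w)·12 = w·78 + (1−w)·18.2.
w·(105−78) = (1−w)·(18.2−12), i.e. w·27 = (1−w)·6.2.
Hence w = 6.2/(27+6.2) = 6.2/33.2 = 0.19.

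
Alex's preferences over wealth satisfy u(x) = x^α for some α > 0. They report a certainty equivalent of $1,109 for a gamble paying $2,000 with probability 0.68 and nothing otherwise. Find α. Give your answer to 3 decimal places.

α ≈ 0.654

EU(lottery) = 0.68·2000^α + 0.32·0 = 0.68·2000^α.
Setting u(1109) equal to that: 1109^α = 0.68·2000^α ⇒ (1109/2000)^α = 0.68.
Taking logs: α·ln(1109/2000) = ln(0.68), so α = -0.385662 / -0.589688 ≈ 0.654.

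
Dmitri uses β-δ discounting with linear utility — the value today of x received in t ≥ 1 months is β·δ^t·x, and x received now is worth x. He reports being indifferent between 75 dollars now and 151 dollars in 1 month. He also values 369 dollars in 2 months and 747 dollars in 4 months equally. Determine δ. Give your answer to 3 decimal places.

Both payoffs in the second observation are in the future, so β drops out: δ^2·369 = δ^4·747 ⇒ δ^2 = 369/747 = 0.49398, so δ = 0.70283.

δ ≈ 0.703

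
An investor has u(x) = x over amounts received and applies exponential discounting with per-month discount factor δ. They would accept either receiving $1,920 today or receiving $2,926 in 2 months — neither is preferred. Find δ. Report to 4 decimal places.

δ ≈ 0.8101

Equating discounted utilities: u(1920) = δ^2·u(2926) ⇒ δ^2 = u(1920)/u(2926).
With u(x) = x: δ^2 = 1920/2926 = 0.65619.
Hence δ = (0.65619)^(1/2) = 0.810053.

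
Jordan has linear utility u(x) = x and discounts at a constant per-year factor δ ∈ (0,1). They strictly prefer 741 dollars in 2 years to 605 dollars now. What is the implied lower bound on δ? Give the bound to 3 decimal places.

δ > 0.904

Under u(x) = x this choice says 605 < δ^2·741.
Dividing by 741: δ^2 > 0.81646. Both sides are positive, so the square root keeps the direction.
δ > 0.81646^(1/2) = 0.904.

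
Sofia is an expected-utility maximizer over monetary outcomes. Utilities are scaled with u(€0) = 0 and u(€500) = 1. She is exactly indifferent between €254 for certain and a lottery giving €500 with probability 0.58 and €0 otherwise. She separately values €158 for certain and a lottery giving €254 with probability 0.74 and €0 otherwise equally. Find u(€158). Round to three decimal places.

0.429

The first gamble pins u(€254): it must equal 0.58·1 + 0.42·0 = 0.58.
The second indifference gives u(€158) = 0.74·u(€254) + 0.26·u(€0) = 0.74·0.58 + 0.26·0.00 = 0.4292.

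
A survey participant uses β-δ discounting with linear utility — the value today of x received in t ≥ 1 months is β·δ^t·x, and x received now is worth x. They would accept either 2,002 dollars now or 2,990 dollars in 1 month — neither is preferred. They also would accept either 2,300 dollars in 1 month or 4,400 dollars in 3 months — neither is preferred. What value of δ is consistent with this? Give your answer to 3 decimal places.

Both payoffs in the second observation are in the future, so β drops out: δ^1·2300 = δ^3·4400 ⇒ δ^2 = 2300/4400 = 0.52273, so δ = 0.72300.

δ ≈ 0.723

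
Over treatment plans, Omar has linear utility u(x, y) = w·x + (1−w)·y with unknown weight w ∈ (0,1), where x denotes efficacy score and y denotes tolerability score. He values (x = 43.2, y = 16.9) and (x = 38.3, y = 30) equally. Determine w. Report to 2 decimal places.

u(43.2,16.9) = u(38.3,30) means w·43.2 + (1−w)·16.9 = w·38.3 + (1−w)·30.
Rearranging, 4.9·w − 13.1·(1−w) = 0.
Hence w = 13.1/(4.9+13.1) = 13.1/18 = 0.73.

w = 0.73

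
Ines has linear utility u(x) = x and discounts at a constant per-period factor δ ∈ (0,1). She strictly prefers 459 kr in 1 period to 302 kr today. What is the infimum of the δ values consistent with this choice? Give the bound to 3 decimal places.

δ > 0.658

The preference means 302 < δ·459.
Dividing through by 459 gives δ > 0.65795.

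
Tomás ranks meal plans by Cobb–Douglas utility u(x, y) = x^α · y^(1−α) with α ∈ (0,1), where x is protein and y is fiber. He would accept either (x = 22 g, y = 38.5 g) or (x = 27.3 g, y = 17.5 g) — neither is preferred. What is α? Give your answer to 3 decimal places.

The Cobb–Douglas utilities coincide, so 22^α·38.5^(1−α) = 27.3^α·17.5^(1−α).
Rearrange to (22/27.3)^α = (17.5/38.5)^(1−α) and take logs: α·-0.215844 = (1−α)·-0.788457.
Thus α·(-1.004301) = -0.788457, so α = -0.788457/-1.004301 ≈ 0.785.

α ≈ 0.785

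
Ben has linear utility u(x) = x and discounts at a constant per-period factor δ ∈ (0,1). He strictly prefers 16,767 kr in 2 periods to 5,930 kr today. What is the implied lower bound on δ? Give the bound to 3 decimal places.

Under u(x) = x this choice says 5930 < δ^2·16767.
Dividing by 16767: δ^2 > 0.35367. Both sides are positive, so the square root keeps the direction.
δ > (5930/16767)^(1/2) ≈ 0.595.

δ > 0.595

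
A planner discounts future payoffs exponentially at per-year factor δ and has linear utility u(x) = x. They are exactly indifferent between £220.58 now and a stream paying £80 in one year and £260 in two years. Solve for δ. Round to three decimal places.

δ ≈ 0.780

Present value of the stream is 80·δ + 260·δ². Indifference gives 80δ + 260δ² = 220.58.
So 260δ² + 80δ − 220.58 = 0.
The positive root is δ = [−80 + √(80² + 4·260·220.58)] / (2·260) = (−80 + 485.596)/520 ≈ 0.780.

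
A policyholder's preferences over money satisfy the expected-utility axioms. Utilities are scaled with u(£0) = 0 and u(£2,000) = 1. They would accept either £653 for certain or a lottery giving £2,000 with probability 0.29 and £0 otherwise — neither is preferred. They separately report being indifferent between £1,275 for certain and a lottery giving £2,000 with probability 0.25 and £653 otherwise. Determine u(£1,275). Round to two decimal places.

First, u(£653) = 0.29·u(£2,000) + 0.71·u(£0) = 0.29.
Then u(£1,275) = 0.25·u(£2,000) + 0.75·u(£653) = 0.25·1.00 + 0.75·0.29 = 0.4675.

0.47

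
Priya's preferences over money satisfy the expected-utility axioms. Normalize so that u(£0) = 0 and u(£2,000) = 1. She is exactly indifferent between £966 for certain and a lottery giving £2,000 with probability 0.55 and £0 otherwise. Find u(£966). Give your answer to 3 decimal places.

0.550

u(£966) equals the lottery's expected utility: 0.55·1 + 0.45·0 = 0.55.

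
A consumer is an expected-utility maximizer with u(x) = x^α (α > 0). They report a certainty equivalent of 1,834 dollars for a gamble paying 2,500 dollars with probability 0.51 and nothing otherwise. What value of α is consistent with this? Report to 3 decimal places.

The lottery's expected utility is 0.51·u(2500) + 0.49·u(0) = 0.51·2500^α (since u(0) = 0 for α > 0).
Indifference: 1834^α = 0.51·2500^α, so (1834/2500)^α = 0.51.
Taking logs: α·ln(1834/2500) = ln(0.51), so α = -0.673345 / -0.309791 ≈ 2.174.

α ≈ 2.174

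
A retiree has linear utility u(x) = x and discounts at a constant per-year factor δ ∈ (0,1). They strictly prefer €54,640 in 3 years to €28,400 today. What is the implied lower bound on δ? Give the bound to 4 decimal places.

δ > 0.8040

The preference means 28400 < δ^3·54640.
So δ^3 > 28400/54640 = 0.51977; taking the cube root of both positive sides preserves the inequality.
δ > 0.51977^(1/3) = 0.8040.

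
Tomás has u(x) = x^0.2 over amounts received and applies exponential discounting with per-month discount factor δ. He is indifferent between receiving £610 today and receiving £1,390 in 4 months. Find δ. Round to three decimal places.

δ ≈ 0.960

Indifference means u(610) = δ^4 · u(1390), so δ^4 = u(610)/u(1390).
Since u(x) = x^0.2, δ^4 = (610/1390)^0.2 = 0.43885^0.2 = 0.84813.
So δ = 0.84813^(1/4) ≈ 0.960.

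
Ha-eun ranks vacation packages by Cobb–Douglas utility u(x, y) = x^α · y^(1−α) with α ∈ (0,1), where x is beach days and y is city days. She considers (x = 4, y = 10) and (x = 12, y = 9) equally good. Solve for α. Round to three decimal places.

α ≈ 0.088

The Cobb–Douglas utilities coincide, so 4^α·10^(1−α) = 12^α·9^(1−α).
Rearrange to (4/12)^α = (9/10)^(1−α) and take logs: α·-1.098612 = (1−α)·-0.105361.
Thus α·(-1.203973) = -0.105361, so α = -0.105361/-1.203973 ≈ 0.088.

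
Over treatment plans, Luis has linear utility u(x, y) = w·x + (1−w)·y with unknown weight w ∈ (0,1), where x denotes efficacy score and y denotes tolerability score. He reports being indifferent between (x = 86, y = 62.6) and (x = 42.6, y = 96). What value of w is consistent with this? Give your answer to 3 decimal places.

w = 0.435

Equating utilities: w·86 + (1−w)·62.6 = w·42.6 + (1−w)·96.
Rearranging, 43.4·w − 33.4·(1−w) = 0.
So w/(1−w) = 33.4/43.4 = 0.7696, giving w = 33.4/(43.4+33.4) = 0.435.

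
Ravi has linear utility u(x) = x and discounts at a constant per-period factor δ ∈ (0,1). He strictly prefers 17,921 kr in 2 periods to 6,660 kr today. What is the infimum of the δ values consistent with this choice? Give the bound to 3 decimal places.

The preference means 6660 < δ^2·17921.
Dividing by 17921: δ^2 > 0.37163. Both sides are positive, so the square root keeps the direction.
δ > 0.37163^(1/2) = 0.610.

δ > 0.610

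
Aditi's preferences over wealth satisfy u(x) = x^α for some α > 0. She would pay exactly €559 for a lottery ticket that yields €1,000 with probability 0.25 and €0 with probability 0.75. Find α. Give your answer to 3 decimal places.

α ≈ 2.384

EU(lottery) = 0.25·1000^α + 0.75·0 = 0.25·1000^α.
Indifference: 559^α = 0.25·1000^α, so (559/1000)^α = 0.25.
Taking logs: α·ln(559/1000) = ln(0.25), so α = -1.386294 / -0.581606 ≈ 2.384.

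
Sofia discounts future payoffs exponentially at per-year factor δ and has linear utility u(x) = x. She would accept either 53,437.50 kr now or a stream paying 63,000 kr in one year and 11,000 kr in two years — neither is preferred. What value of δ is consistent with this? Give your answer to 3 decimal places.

Present value of the stream is 63000·δ + 11000·δ². Indifference gives 63000δ + 11000δ² = 53437.50.
So 11000δ² + 63000δ − 53437.50 = 0.
δ = (−63000 + √(63000² + 4·11000·53437.50)) / (2·11000) = (−63000 + √6320250000.00) / 22000 ≈ 0.750.

δ ≈ 0.750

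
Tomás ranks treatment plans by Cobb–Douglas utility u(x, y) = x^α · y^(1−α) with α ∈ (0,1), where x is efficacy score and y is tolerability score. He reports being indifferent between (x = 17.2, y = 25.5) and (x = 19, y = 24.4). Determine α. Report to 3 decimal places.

α ≈ 0.307

Indifference: 17.2^α · 25.5^(1−α) = 19^α · 24.4^(1−α).
(17.2/19)^α = (24.4/25.5)^(1−α); take logs: α·ln(17.2/19) = (1−α)·ln(24.4/25.5), i.e. α·-0.099530 = (1−α)·-0.044095.
Thus α·(-0.143625) = -0.044095, so α = -0.044095/-0.143625 ≈ 0.307.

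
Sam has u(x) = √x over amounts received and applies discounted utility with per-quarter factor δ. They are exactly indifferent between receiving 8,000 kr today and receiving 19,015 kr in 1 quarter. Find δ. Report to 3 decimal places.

The payoff in 1 quarter is discounted by δ, so u(8000) = δ·u(19015) and δ = u(8000)/u(19015).
With u(x) = √x: δ = √8000/√19015 = √(8000/19015) = 0.64863.

δ ≈ 0.649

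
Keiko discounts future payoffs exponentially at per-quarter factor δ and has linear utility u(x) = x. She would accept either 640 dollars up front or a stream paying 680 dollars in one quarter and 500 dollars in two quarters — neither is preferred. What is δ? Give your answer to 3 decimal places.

Equating present values: 640 = 680δ + 500δ².
Rearranged: 500δ² + 680δ − 640 = 0.
By the quadratic formula (taking the positive root), δ = (−680 + √1742400.00) / 1000 ≈ 0.640.

δ ≈ 0.640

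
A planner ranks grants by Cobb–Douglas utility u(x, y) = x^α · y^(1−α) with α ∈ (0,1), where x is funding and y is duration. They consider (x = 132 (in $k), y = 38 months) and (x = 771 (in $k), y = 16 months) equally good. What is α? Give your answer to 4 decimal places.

The Cobb–Douglas utilities coincide, so 132^α·38^(1−α) = 771^α·16^(1−α).
(132/771)^α = (16/38)^(1−α); take logs: α·ln(132/771) = (1−α)·ln(16/38), i.e. α·-1.7648865 = (1−α)·-0.8649974.
With A = -1.7648865 and B = -0.8649974: α·A = (1−α)·B, so α = B/(A+B) = -0.8649974/-2.6298839 ≈ 0.3289.

α ≈ 0.3289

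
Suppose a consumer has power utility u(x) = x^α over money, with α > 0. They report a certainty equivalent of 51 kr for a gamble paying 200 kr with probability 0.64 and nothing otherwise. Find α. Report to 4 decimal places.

α ≈ 0.3266

The lottery's expected utility is 0.64·u(200) + 0.36·u(0) = 0.64·200^α (since u(0) = 0 for α > 0).
Setting u(51) equal to that: 51^α = 0.64·200^α ⇒ (51/200)^α = 0.64.
Take logs: α = ln 0.64 / ln(51/200) ≈ 0.326593.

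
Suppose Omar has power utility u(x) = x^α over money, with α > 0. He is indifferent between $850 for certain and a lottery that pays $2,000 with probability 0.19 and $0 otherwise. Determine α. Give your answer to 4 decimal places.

α ≈ 1.9409

Since u(0) = 0, the lottery's EU is 0.19·2000^α.
Setting u(850) equal to that: 850^α = 0.19·2000^α ⇒ (850/2000)^α = 0.19.
α = ln(0.19) / ln(850/2000) = -1.6607312/-0.8556661 ≈ 1.9409.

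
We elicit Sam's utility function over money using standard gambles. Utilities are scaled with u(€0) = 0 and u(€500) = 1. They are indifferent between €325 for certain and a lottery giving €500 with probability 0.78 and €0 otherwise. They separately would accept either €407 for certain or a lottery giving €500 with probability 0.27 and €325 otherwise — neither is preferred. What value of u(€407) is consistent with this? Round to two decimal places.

The first gamble pins u(€325): it must equal 0.78·1 + 0.22·0 = 0.78.
Then u(€407) = 0.27·u(€500) + 0.73·u(€325) = 0.27·1.00 + 0.73·0.78 = 0.8394.

0.84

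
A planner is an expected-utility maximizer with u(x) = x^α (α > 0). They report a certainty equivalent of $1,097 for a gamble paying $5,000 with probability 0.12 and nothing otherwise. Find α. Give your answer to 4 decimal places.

EU(lottery) = 0.12·5000^α + 0.88·0 = 0.12·5000^α.
Indifference: 1097^α = 0.12·5000^α, so (1097/5000)^α = 0.12.
Take logs: α = ln 0.12 / ln(1097/5000) ≈ 1.397799.

α ≈ 1.3978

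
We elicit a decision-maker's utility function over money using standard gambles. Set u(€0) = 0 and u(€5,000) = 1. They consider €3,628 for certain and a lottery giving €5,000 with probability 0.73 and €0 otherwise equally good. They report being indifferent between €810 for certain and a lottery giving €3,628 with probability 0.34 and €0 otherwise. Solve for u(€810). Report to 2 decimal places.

0.25

From the first indifference, u(€3,628) = 0.73·u(€5,000) + 0.27·u(€0) = 0.73·1 + 0.27·0 = 0.73.
The second indifference gives u(€810) = 0.34·u(€3,628) + 0.66·u(€0) = 0.34·0.73 + 0.66·0.00 = 0.2482.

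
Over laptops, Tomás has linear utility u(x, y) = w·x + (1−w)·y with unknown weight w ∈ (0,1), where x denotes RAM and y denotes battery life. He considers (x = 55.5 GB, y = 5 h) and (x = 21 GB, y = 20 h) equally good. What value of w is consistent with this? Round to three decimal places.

u(55.5,5) = u(21,20) means w·55.5 + (1−w)·5 = w·21 + (1−w)·20.
Rearranging, 34.5·w − 15·(1−w) = 0.
So w/(1−w) = 15/34.5 = 0.4348, giving w = 15/(34.5+15) = 0.303.

w = 0.303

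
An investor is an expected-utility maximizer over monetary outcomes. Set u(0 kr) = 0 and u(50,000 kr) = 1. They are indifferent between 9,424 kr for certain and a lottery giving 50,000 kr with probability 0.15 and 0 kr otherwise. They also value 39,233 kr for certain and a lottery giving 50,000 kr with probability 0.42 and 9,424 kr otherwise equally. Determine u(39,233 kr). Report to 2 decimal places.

From the first indifference, u(9,424 kr) = 0.15·u(50,000 kr) + 0.85·u(0 kr) = 0.15·1 + 0.85·0 = 0.15.
The second indifference gives u(39,233 kr) = 0.42·u(50,000 kr) + 0.58·u(9,424 kr) = 0.42·1.00 + 0.58·0.15 = 0.5070.

0.51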